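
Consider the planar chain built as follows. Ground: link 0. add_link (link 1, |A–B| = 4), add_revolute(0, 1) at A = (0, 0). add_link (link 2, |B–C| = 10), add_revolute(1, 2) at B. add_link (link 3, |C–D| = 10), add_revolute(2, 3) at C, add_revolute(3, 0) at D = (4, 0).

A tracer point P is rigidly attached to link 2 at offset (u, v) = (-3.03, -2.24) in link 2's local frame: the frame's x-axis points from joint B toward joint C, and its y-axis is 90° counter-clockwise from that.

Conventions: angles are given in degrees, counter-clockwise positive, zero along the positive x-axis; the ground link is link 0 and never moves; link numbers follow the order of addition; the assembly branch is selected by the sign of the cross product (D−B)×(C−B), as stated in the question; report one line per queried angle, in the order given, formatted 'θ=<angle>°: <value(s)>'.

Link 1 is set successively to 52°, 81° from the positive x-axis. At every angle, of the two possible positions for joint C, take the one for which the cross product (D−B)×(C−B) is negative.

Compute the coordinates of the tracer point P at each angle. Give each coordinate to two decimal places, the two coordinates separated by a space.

A=(0,0), D=(4.00,0)
θ=52°: B = A + 4.00·(cos52°, sin52°) = (2.4626, 3.1520)
θ=52°: |BD| = 3.5070
θ=52°: circle(B,10.00) ∩ circle(D,10.00): a=1.7535, h=9.8451
θ=52°:   candidates: C₊=(12.0800,5.8918) cross=34.526; C₋=(-5.6174,-2.7398) cross=-34.526
θ=52°:   branch - wants cross < 0 → take C=(-5.6174,-2.7398) (cross=-34.526)
θ=52°: ex = (C−B)/|BC| = (-0.8080,-0.5892); ey = (0.5892,-0.8080)
θ=52°: P = B + -3.03·ex + -2.24·ey = (3.5911,6.7472)
θ=81°: B = A + 4.00·(cos81°, sin81°) = (0.6257, 3.9508)
θ=81°: |BD| = 5.1956
θ=81°: circle(B,10.00) ∩ circle(D,10.00): a=2.5978, h=9.6567
θ=81°:   candidates: C₊=(9.6559,8.2469) cross=50.172; C₋=(-5.0301,-4.2961) cross=-50.172
θ=81°:   branch - wants cross < 0 → take C=(-5.0301,-4.2961) (cross=-50.172)
θ=81°: ex = (C−B)/|BC| = (-0.5656,-0.8247); ey = (0.8247,-0.5656)
θ=81°: P = B + -3.03·ex + -2.24·ey = (0.4922,7.7165)

θ=52°: 3.59 6.75
θ=81°: 0.49 7.72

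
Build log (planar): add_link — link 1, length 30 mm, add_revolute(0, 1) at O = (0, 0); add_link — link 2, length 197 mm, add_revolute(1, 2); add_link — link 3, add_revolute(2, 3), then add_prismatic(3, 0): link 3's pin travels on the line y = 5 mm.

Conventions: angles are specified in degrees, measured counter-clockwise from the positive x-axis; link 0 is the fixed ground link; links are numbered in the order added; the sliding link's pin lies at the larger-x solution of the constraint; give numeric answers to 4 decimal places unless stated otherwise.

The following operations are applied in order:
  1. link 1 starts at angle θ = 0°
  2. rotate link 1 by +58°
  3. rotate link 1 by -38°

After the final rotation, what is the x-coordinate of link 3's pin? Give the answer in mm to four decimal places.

geometry: r = 30 mm, L = 197 mm, e = 5 mm; θ starts at 0°
rotate link 1 by +58°: θ ← 0° +58° = 58°
rotate link 1 by -38°: θ ← 58° -38° = 20°
crank pin P = (r cos θ, r sin θ) = (28.190779, 10.260604)
h = r sin θ − e = 10.260604 − 5 = 5.260604
x = r cos θ + √(L² − h²) = 28.190779 + 196.929749 = 225.120528

225.1205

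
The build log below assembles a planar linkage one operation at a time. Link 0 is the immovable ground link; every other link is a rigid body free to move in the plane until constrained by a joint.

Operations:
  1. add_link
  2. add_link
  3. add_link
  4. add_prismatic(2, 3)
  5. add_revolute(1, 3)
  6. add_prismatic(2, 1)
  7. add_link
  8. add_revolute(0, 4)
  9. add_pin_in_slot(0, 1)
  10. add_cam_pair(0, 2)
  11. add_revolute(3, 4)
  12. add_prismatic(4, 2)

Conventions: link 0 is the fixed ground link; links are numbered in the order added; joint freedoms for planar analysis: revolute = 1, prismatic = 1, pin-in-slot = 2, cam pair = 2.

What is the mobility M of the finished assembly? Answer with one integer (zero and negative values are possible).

(L,J1,J2)=(1,0,0); link0 fixed
link1: (2,0,0)
link2: (3,0,0)
link3: (4,0,0)
P 2-3 [J1]: (4,1,0)
R 1-3 [J1]: (4,2,0)
P 2-1 [J1]: (4,3,0)
link4: (5,3,0)
R 0-4 [J1]: (5,4,0)
PS 0-1 [J2]: (5,4,1)
C 0-2 [J2]: (5,4,2)
R 3-4 [J1]: (5,5,2)
P 4-2 [J1]: (5,6,2)
Grübler: 3·4 − 2·6 − 2 = -2

M = -2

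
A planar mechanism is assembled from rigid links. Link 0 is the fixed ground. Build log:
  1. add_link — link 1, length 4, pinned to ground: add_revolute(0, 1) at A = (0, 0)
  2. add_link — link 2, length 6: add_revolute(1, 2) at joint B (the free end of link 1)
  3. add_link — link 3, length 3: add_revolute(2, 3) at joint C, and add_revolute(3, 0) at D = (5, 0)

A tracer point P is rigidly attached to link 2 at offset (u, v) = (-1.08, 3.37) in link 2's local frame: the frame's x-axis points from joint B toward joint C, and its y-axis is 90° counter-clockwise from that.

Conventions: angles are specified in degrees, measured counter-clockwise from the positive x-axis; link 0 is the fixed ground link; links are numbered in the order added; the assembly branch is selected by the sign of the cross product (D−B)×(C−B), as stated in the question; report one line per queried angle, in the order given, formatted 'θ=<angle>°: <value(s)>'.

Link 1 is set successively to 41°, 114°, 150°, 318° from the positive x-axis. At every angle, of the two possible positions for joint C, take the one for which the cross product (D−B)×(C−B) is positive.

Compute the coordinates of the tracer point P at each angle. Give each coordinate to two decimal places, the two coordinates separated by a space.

A=(0,0), D=(5.00,0)
θ=41°: B = A + 4.00·(cos41°, sin41°) = (3.0188, 2.6242)
θ=41°: |BD| = 3.2881
θ=41°: circle(B,6.00) ∩ circle(D,3.00): a=5.7498, h=1.7147
θ=41°:   candidates: C₊=(7.8517,-0.9315) cross=5.638; C₋=(5.1147,-2.9978) cross=-5.638
θ=41°:   branch + wants cross > 0 → take C=(7.8517,-0.9315) (cross=5.638)
θ=41°: ex = (C−B)/|BC| = (0.8055,-0.5926); ey = (0.5926,0.8055)
θ=41°: P = B + -1.08·ex + 3.37·ey = (4.1461,5.9787)
θ=114°: B = A + 4.00·(cos114°, sin114°) = (-1.6269, 3.6542)
θ=114°: |BD| = 7.5677
θ=114°: circle(B,6.00) ∩ circle(D,3.00): a=5.5677, h=2.2361
θ=114°:   candidates: C₊=(4.3284,2.9239) cross=16.922; C₋=(2.1689,-0.9925) cross=-16.922
θ=114°:   branch + wants cross > 0 → take C=(4.3284,2.9239) (cross=16.922)
θ=114°: ex = (C−B)/|BC| = (0.9926,-0.1217); ey = (0.1217,0.9926)
θ=114°: P = B + -1.08·ex + 3.37·ey = (-2.2887,7.1306)
θ=150°: B = A + 4.00·(cos150°, sin150°) = (-3.4641, 2.0000)
θ=150°: |BD| = 8.6972
θ=150°: circle(B,6.00) ∩ circle(D,3.00): a=5.9008, h=1.0864
θ=150°:   candidates: C₊=(2.5284,1.7004) cross=9.449; C₋=(2.0287,-0.4143) cross=-9.449
θ=150°:   branch + wants cross > 0 → take C=(2.5284,1.7004) (cross=9.449)
θ=150°: ex = (C−B)/|BC| = (0.9988,-0.0499); ey = (0.0499,0.9988)
θ=150°: P = B + -1.08·ex + 3.37·ey = (-4.3745,5.4197)
θ=318°: B = A + 4.00·(cos318°, sin318°) = (2.9726, -2.6765)
θ=318°: |BD| = 3.3577
θ=318°: circle(B,6.00) ∩ circle(D,3.00): a=5.6995, h=1.8752
θ=318°:   candidates: C₊=(4.9192,2.9989) cross=6.296; C₋=(7.9087,0.7344) cross=-6.296
θ=318°:   branch + wants cross > 0 → take C=(4.9192,2.9989) (cross=6.296)
θ=318°: ex = (C−B)/|BC| = (0.3244,0.9459); ey = (-0.9459,0.3244)
θ=318°: P = B + -1.08·ex + 3.37·ey = (-0.5655,-2.6047)

θ=41°: 4.15 5.98
θ=114°: -2.29 7.13
θ=150°: -4.37 5.42
θ=318°: -0.57 -2.60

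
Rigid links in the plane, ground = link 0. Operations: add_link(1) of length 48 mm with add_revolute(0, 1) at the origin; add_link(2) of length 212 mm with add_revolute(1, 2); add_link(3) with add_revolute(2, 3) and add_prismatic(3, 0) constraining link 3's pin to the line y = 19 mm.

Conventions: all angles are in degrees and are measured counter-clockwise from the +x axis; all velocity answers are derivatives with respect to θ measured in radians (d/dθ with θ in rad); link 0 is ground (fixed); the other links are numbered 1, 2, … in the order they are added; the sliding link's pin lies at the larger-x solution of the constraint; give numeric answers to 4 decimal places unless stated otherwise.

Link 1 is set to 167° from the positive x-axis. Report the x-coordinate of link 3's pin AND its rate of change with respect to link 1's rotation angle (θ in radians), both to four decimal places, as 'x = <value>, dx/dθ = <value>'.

geometry: r = 48 mm, L = 212 mm, e = 19 mm
crank pin P = (r cos θ, r sin θ) = (-46.769763, 10.797651)
h = r sin θ − e = 10.797651 − 19 = -8.202349
x = r cos θ + √(L² − h²) = -46.769763 + 211.841265 = 165.071502
dx/dθ = −r sin θ − h·r cos θ/√(L² − h²) (θ in radians; h = -8.202349) = -12.608544

x = 165.0715, dx/dθ = -12.6085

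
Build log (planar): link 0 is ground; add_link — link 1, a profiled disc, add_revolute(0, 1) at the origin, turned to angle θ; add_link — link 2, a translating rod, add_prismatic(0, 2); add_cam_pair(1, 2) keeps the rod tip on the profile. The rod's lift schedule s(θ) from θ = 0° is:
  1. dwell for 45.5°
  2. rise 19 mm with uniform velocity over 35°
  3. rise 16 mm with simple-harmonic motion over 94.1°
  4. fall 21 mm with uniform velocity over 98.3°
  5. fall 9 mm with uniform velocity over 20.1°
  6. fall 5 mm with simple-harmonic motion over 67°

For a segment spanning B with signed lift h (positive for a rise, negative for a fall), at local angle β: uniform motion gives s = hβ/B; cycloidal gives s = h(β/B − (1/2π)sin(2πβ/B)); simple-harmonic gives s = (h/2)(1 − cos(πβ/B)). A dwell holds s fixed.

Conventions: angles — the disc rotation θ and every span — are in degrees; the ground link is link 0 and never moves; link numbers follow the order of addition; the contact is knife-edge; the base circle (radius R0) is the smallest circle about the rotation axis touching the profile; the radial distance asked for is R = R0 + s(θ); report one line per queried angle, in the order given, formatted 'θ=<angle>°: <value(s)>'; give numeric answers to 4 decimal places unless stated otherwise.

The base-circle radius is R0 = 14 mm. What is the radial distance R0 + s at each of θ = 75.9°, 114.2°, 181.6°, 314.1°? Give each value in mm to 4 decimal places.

seg 1 [0°–45.5°] dwell: s stays 0.0000
seg 2 [45.5°–80.5°] uniform, h=19: θ=75.9° here. β=30.4, B=35. 19·30.4/35 = 16.5029 → s = 16.5029
seg 2 [45.5°–80.5°] uniform, h=19: full span → s += 19 → s = 19.0000
seg 3 [80.5°–174.6°] simple-harmonic, h=16: θ=114.2° here. β=33.7, B=94.1. 16/2·(1 − cos(π·0.3581)) = 4.5513 → s = 23.5513
seg 3 [80.5°–174.6°] simple-harmonic, h=16: full span → s += 16 → s = 35.0000
seg 4 [174.6°–272.9°] uniform, h=-21: θ=181.6° here. β=7, B=98.3. -21·7/98.3 = -1.4954 → s = 33.5046
seg 4 [174.6°–272.9°] uniform, h=-21: full span → s += -21 → s = 14.0000
seg 5 [272.9°–293°] uniform, h=-9: full span → s += -9 → s = 5.0000
seg 6 [293°–360°] simple-harmonic, h=-5: θ=314.1° here. β=21.1, B=67. -5/2·(1 − cos(π·0.3149)) = -1.1270 → s = 3.8730
θ=75.9°: R = R0 + s = 14 + 16.5029 = 30.5029
θ=114.2°: R = R0 + s = 14 + 23.5513 = 37.5513
θ=181.6°: R = R0 + s = 14 + 33.5046 = 47.5046
θ=314.1°: R = R0 + s = 14 + 3.8730 = 17.8730

θ=75.9°: 30.5029
θ=114.2°: 37.5513
θ=181.6°: 47.5046
θ=314.1°: 17.8730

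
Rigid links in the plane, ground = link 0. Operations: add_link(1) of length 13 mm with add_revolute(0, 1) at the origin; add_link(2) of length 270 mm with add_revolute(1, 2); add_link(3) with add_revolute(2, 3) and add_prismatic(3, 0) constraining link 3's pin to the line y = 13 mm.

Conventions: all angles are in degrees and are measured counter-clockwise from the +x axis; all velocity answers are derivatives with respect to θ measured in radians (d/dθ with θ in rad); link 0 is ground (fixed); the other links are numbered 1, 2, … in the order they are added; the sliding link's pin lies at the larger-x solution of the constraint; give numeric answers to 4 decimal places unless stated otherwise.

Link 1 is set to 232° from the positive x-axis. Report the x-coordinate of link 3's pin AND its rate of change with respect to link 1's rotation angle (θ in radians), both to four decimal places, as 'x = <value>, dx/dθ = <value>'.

geometry: r = 13 mm, L = 270 mm, e = 13 mm
crank pin P = (r cos θ, r sin θ) = (-8.003599, -10.244140)
h = r sin θ − e = -10.244140 − 13 = -23.244140
x = r cos θ + √(L² − h²) = -8.003599 + 268.997602 = 260.994003
dx/dθ = −r sin θ − h·r cos θ/√(L² − h²) (θ in radians; h = -23.244140) = 9.552547

x = 260.9940, dx/dθ = 9.5525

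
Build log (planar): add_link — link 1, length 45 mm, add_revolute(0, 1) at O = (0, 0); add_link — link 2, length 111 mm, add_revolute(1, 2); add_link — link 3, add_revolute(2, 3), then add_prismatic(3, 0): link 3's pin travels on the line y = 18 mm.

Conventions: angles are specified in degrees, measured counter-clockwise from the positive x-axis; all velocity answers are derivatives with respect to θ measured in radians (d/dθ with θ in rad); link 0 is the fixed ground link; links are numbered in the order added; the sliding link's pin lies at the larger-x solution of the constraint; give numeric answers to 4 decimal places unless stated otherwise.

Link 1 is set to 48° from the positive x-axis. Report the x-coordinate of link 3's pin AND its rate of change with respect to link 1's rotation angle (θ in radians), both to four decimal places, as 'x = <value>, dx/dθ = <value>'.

geometry: r = 45 mm, L = 111 mm, e = 18 mm
crank pin P = (r cos θ, r sin θ) = (30.110877, 33.441517)
h = r sin θ − e = 33.441517 − 18 = 15.441517
x = r cos θ + √(L² − h²) = 30.110877 + 109.920697 = 140.031574
dx/dθ = −r sin θ − h·r cos θ/√(L² − h²) (θ in radians; h = 15.441517) = -37.671454

x = 140.0316, dx/dθ = -37.6715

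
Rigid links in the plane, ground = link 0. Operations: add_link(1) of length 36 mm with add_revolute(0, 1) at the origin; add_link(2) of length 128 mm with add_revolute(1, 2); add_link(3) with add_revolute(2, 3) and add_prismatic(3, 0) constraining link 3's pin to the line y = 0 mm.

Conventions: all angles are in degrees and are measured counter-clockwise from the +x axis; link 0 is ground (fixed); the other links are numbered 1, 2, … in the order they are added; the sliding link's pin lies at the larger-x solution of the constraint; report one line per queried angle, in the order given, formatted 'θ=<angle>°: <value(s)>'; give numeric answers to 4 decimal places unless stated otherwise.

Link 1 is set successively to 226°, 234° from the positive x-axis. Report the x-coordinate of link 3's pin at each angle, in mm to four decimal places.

geometry: r = 36 mm, L = 128 mm, e = 0 mm
θ=226°: crank pin P = (r cos θ, r sin θ) = (-25.007701, -25.896233)
θ=226°: h = r sin θ − e = -25.896233 − 0 = -25.896233
θ=226°: x = r cos θ + √(L² − h²) = -25.007701 + 125.353042 = 100.345341
θ=234°: crank pin P = (r cos θ, r sin θ) = (-21.160269, -29.124612)
θ=234°: h = r sin θ − e = -29.124612 − 0 = -29.124612
θ=234°: x = r cos θ + √(L² − h²) = -21.160269 + 124.642517 = 103.482248

θ=226°: 100.3453
θ=234°: 103.4822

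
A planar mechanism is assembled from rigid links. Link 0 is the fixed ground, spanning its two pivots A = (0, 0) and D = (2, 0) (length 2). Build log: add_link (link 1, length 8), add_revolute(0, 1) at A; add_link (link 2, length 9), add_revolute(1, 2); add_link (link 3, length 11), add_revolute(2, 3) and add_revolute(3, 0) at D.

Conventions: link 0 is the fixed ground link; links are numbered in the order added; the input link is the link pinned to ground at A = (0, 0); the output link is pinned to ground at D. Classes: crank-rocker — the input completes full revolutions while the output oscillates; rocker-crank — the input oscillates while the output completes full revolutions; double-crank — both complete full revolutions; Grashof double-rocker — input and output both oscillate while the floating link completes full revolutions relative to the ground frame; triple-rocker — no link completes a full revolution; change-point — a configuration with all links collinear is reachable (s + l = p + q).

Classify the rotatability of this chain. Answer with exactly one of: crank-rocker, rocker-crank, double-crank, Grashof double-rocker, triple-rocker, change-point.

lengths: ground=2, input=8, coupler=9, output=11
sorted: s=2 (shortest), l=11 (longest), p+q=17
s + l = 13 vs p + q = 17
s + l < p + q (Grashof) with shortest = ground link → double-crank

double-crank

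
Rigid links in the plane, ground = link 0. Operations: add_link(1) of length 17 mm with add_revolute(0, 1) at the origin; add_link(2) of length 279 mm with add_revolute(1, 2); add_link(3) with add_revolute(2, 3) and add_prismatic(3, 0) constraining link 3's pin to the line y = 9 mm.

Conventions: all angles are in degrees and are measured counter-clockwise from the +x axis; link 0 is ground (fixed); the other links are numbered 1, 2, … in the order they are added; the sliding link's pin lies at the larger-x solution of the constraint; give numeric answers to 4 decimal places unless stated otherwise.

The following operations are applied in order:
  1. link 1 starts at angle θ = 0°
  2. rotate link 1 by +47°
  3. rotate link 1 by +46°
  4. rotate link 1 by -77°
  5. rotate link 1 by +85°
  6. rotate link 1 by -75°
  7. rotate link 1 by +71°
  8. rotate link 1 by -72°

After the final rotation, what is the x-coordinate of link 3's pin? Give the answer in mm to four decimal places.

geometry: r = 17 mm, L = 279 mm, e = 9 mm; θ starts at 0°
rotate link 1 by +47°: θ ← 0° +47° = 47°
rotate link 1 by +46°: θ ← 47° +46° = 93°
rotate link 1 by -77°: θ ← 93° -77° = 16°
rotate link 1 by +85°: θ ← 16° +85° = 101°
rotate link 1 by -75°: θ ← 101° -75° = 26°
rotate link 1 by +71°: θ ← 26° +71° = 97°
rotate link 1 by -72°: θ ← 97° -72° = 25°
crank pin P = (r cos θ, r sin θ) = (15.407232, 7.184510)
h = r sin θ − e = 7.184510 − 9 = -1.815490
x = r cos θ + √(L² − h²) = 15.407232 + 278.994093 = 294.401326

294.4013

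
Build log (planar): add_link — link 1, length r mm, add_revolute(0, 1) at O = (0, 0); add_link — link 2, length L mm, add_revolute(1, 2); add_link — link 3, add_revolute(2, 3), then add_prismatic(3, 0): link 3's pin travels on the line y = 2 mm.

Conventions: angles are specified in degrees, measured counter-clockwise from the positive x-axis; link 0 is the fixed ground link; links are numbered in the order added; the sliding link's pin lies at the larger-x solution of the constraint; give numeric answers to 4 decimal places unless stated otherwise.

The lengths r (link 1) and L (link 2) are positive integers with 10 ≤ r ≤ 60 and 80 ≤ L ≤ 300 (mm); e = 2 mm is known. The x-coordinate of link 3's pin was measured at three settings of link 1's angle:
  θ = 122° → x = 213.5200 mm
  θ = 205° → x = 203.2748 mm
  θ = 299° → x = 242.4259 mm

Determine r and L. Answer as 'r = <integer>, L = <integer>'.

constraint per measurement: (x − r cos θ)² + (r sin θ − e)² = L²
subtracting the θ₁ and θ₂ equations cancels the r² and L² terms:
r = (x₁² − x₂²) / (2[(x₁cos θ₁ + e sin θ₁) − (x₂cos θ₂ + e sin θ₂)]) = 29.0003 → r = 29
L² = (x₁ − r cos θ₁)² + (r sin θ₁ − e)² = 52900.0218 → L = 230.0000 → L = 230
check at θ₃=299°: x = 242.4259 (printed 242.4259) ✓

r = 29, L = 230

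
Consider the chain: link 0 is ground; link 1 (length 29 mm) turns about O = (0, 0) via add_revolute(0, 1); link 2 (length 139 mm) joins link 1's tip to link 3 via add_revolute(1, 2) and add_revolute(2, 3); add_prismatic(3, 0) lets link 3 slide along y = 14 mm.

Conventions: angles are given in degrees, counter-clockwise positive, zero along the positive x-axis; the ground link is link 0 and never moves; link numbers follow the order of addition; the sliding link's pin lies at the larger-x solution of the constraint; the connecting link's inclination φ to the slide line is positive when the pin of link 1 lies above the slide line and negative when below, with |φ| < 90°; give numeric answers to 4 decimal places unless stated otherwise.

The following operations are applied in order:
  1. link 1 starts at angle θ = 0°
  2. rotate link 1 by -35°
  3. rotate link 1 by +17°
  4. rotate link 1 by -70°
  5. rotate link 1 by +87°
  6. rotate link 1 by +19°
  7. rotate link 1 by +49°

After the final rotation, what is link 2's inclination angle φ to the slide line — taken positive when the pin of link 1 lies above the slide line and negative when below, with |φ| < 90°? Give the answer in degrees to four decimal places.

geometry: r = 29 mm, L = 139 mm, e = 14 mm; θ starts at 0°
rotate link 1 by -35°: θ ← 0° -35° = -35°
rotate link 1 by +17°: θ ← -35° +17° = -18°
rotate link 1 by -70°: θ ← -18° -70° = -88°
rotate link 1 by +87°: θ ← -88° +87° = -1°
rotate link 1 by +19°: θ ← -1° +19° = 18°
rotate link 1 by +49°: θ ← 18° +49° = 67°
h = r sin θ − e = 26.694641 − 14 = 12.694641
sin φ = h / L = 12.694641 / 139 = 0.09132835
φ = arcsin(0.09132835) = 5.240031°

5.2400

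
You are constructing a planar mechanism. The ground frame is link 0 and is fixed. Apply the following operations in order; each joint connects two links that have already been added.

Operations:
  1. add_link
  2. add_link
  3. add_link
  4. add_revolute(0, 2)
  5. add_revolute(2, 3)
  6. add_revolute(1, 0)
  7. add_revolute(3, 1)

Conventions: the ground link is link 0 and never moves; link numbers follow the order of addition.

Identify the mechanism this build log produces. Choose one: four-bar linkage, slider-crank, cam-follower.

links: 4 (incl. ground); joints: 4 revolute, 0 prismatic, 0 higher (cam) pair, forming one closed loop
4 links in a single 4R loop → four-bar linkage

four-bar linkage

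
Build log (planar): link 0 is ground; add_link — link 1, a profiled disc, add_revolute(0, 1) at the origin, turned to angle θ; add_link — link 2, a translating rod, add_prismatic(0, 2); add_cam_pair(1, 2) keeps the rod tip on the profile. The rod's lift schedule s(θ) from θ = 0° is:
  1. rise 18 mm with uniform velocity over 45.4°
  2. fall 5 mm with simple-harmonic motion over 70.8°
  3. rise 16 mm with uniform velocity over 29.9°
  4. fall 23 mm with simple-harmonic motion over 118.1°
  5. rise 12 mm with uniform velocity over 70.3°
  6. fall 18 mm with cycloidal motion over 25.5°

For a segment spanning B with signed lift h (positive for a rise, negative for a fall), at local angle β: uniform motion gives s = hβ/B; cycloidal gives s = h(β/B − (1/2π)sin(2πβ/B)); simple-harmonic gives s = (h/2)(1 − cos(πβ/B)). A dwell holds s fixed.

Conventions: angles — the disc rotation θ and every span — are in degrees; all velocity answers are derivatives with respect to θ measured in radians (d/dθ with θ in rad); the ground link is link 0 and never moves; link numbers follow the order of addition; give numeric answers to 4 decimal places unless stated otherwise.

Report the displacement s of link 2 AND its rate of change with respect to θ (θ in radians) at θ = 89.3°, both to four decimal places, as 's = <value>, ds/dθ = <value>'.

seg 1 [0°–45.4°] uniform, h=18: full span → s += 18 → s = 18.0000
seg 2 [45.4°–116.2°] simple-harmonic, h=-5: θ=89.3° here. β=43.9, B=70.8. -5/2·(1 − cos(π·0.6201)) = -3.4207 → s = 14.5793
velocity in seg [45.4°–116.2°] (simple-harmonic), θ in radians: β = 43.9° = 0.7662 rad, B = 70.8° = 1.2357 rad; ds/dθ = (πh/(2B)) sin(πβ/B) = (π·(-5)/(2·1.2357)) sin(π·0.6201) = -5.909181 mm/rad

s = 14.5793, ds/dθ = -5.9092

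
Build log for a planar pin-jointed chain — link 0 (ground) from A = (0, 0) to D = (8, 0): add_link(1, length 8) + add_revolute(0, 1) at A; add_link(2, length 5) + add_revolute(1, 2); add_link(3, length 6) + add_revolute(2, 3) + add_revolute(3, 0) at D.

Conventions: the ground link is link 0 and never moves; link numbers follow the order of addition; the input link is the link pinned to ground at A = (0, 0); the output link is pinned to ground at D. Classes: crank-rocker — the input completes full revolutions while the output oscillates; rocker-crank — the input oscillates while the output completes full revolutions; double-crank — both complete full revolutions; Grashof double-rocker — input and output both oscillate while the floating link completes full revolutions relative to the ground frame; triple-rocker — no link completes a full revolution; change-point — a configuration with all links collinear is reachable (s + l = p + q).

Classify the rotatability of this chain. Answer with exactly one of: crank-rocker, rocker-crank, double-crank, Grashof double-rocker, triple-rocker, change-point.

lengths: ground=8, input=8, coupler=5, output=6
sorted: s=5 (shortest), l=8 (longest), p+q=14
s + l = 13 vs p + q = 14
s + l < p + q (Grashof) with shortest = coupler link → Grashof double-rocker

Grashof double-rocker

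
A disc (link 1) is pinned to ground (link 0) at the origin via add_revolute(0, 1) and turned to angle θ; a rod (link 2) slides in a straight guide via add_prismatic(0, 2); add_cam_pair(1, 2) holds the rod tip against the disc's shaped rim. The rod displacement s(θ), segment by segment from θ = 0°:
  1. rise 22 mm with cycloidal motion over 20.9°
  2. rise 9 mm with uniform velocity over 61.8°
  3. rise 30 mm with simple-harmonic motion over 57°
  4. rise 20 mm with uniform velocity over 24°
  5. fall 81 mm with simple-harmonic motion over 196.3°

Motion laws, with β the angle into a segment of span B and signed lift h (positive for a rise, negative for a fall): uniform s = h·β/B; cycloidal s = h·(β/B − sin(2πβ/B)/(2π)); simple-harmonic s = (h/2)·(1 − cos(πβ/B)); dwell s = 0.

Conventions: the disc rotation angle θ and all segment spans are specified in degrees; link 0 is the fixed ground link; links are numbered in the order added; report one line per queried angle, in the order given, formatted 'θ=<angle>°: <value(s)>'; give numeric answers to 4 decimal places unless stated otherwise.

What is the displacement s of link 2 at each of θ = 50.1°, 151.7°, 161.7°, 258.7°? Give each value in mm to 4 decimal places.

segment 1 (0° to 20.9°, cycloidal, h = 22) is passed completely: s = 0.0000 + (22) = 22.0000
θ = 50.1° falls in segment 2 (20.9° to 82.7°, uniform, h = 9): β = 50.1 − 20.9 = 29.2°, B = 61.8°; Δs = 9·29.2/61.8 = 4.2524; s = 22.0000 + 4.2524 = 26.2524
segment 2 (20.9° to 82.7°, uniform, h = 9) is passed completely: s = 22.0000 + (9) = 31.0000
segment 3 (82.7° to 139.7°, simple-harmonic, h = 30) is passed completely: s = 31.0000 + (30) = 61.0000
θ = 151.7° falls in segment 4 (139.7° to 163.7°, uniform, h = 20): β = 151.7 − 139.7 = 12°, B = 24°; Δs = 20·12/24 = 10.0000; s = 61.0000 + 10.0000 = 71.0000
θ = 161.7° falls in segment 4 (139.7° to 163.7°, uniform, h = 20): β = 161.7 − 139.7 = 22°, B = 24°; Δs = 20·22/24 = 18.3333; s = 61.0000 + 18.3333 = 79.3333
segment 4 (139.7° to 163.7°, uniform, h = 20) is passed completely: s = 61.0000 + (20) = 81.0000
θ = 258.7° falls in segment 5 (163.7° to 360°, simple-harmonic, h = -81): β = 258.7 − 163.7 = 95°, B = 196.3°; Δs = -81/2·(1 − cos(π·0.4840)) = -38.4591; s = 81.0000 − 38.4591 = 42.5409

θ=50.1°: 26.2524
θ=151.7°: 71.0000
θ=161.7°: 79.3333
θ=258.7°: 42.5409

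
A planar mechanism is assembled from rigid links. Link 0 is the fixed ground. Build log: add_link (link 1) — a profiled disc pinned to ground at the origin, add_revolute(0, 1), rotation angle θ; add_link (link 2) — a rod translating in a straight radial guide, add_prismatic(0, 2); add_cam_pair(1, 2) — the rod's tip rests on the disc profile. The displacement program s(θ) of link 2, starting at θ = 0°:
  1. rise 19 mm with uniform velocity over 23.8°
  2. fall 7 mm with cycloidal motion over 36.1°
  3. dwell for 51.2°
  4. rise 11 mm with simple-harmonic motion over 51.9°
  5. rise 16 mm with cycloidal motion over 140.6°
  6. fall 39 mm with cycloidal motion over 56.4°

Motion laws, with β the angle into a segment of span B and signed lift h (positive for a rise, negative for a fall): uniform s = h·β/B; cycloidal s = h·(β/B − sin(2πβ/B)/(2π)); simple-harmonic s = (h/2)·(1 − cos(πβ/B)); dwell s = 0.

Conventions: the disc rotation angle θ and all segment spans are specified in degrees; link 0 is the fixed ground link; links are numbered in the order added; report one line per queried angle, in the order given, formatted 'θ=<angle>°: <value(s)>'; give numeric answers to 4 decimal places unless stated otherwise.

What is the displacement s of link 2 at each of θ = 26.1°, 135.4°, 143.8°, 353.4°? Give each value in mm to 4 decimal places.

seg 1 [0°–23.8°] uniform, h=19: full span → s += 19 → s = 19.0000
seg 2 [23.8°–59.9°] cycloidal, h=-7: θ=26.1° here. β=2.3, B=36.1. -7·(0.0637 − sin(2π·0.0637)/(2π)) = -0.0118 → s = 18.9882
seg 2 [23.8°–59.9°] cycloidal, h=-7: full span → s += -7 → s = 12.0000
seg 3 [59.9°–111.1°] dwell: s stays 12.0000
seg 4 [111.1°–163°] simple-harmonic, h=11: θ=135.4° here. β=24.3, B=51.9. 11/2·(1 − cos(π·0.4682)) = 4.9516 → s = 16.9516
seg 4 [111.1°–163°] simple-harmonic, h=11: θ=143.8° here. β=32.7, B=51.9. 11/2·(1 − cos(π·0.6301)) = 7.6852 → s = 19.6852
seg 4 [111.1°–163°] simple-harmonic, h=11: full span → s += 11 → s = 23.0000
seg 5 [163°–303.6°] cycloidal, h=16: full span → s += 16 → s = 39.0000
seg 6 [303.6°–360°] cycloidal, h=-39: θ=353.4° here. β=49.8, B=56.4. -39·(0.8830 − sin(2π·0.8830)/(2π)) = -38.5998 → s = 0.4002

θ=26.1°: 18.9882
θ=135.4°: 16.9516
θ=143.8°: 19.6852
θ=353.4°: 0.4002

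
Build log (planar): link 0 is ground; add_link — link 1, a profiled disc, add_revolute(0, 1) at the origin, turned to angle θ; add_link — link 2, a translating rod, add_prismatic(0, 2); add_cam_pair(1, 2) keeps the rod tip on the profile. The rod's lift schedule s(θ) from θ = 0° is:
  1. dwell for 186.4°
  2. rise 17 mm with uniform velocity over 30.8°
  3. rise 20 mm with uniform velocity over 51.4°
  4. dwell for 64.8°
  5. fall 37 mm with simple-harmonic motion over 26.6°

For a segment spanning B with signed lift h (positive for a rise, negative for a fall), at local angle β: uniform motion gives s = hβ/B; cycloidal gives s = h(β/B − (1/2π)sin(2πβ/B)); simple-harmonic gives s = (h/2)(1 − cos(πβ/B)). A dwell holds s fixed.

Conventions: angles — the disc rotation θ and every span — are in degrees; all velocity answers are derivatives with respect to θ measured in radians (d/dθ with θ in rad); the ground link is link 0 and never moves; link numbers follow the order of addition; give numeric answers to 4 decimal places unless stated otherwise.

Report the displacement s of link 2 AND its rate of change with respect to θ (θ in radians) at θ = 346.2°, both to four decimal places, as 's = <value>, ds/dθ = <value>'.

seg 1 [0°–186.4°] dwell: s stays 0.0000
seg 2 [186.4°–217.2°] uniform, h=17: full span → s += 17 → s = 17.0000
seg 3 [217.2°–268.6°] uniform, h=20: full span → s += 20 → s = 37.0000
seg 4 [268.6°–333.4°] dwell: s stays 37.0000
seg 5 [333.4°–360°] simple-harmonic, h=-37: θ=346.2° here. β=12.8, B=26.6. -37/2·(1 − cos(π·0.4812)) = -17.4082 → s = 19.5918
velocity in seg [333.4°–360°] (simple-harmonic), θ in radians: β = 12.8° = 0.2234 rad, B = 26.6° = 0.4643 rad; ds/dθ = (πh/(2B)) sin(πβ/B) = (π·(-37)/(2·0.4643)) sin(π·0.4812) = -124.969756 mm/rad

s = 19.5918, ds/dθ = -124.9698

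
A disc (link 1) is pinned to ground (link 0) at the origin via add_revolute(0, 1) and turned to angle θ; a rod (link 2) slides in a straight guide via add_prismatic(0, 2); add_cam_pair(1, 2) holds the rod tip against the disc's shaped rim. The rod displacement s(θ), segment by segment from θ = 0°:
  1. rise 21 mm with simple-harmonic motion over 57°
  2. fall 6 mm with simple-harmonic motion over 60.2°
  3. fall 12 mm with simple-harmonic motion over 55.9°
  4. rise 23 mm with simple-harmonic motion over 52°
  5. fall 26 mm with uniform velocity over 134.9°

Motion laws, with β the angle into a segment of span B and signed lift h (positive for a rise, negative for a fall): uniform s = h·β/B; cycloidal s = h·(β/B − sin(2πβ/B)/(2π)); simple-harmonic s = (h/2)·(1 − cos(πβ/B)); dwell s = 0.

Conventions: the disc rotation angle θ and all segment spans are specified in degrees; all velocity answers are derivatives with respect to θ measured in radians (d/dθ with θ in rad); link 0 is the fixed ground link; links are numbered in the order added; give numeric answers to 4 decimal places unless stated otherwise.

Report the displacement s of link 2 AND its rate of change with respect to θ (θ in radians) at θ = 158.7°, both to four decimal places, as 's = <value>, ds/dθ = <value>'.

segment 1 (0° to 57°, simple-harmonic, h = 21) is passed completely: s = 0.0000 + (21) = 21.0000
segment 2 (57° to 117.2°, simple-harmonic, h = -6) is passed completely: s = 21.0000 + (-6) = 15.0000
θ = 158.7° falls in segment 3 (117.2° to 173.1°, simple-harmonic, h = -12): β = 158.7 − 117.2 = 41.5°, B = 55.9°; Δs = -12/2·(1 − cos(π·0.7424)) = -10.1401; s = 15.0000 − 10.1401 = 4.8599
velocity in seg [117.2°–173.1°] (simple-harmonic), θ in radians: β = 41.5° = 0.7243 rad, B = 55.9° = 0.9756 rad; ds/dθ = (πh/(2B)) sin(πβ/B) = (π·(-12)/(2·0.9756)) sin(π·0.7424) = -13.983832 mm/rad

s = 4.8599, ds/dθ = -13.9838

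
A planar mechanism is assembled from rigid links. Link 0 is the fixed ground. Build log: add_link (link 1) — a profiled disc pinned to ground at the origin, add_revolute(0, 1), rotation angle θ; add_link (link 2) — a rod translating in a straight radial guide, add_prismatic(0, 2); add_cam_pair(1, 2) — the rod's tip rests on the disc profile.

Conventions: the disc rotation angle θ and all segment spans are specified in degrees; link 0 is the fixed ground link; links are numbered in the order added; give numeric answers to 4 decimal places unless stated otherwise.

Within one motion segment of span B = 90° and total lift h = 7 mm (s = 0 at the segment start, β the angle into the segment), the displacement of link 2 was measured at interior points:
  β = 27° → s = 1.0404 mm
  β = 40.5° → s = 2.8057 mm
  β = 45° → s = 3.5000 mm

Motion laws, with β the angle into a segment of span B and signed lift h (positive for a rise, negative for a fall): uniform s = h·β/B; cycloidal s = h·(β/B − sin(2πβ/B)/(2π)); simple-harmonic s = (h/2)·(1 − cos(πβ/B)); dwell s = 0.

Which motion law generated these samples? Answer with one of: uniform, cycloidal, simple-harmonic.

candidates at β/B = r: uniform s = h·r (linear in β); cycloidal s = h·(r − sin(2πr)/(2π)); simple-harmonic s = (h/2)(1 − cos(πr))
β=27°: printed 1.0404 | uniform 2.1000, cycloidal 1.0404, simple-harmonic 1.4428
β=40.5°: printed 2.8057 | uniform 3.1500, cycloidal 2.8057, simple-harmonic 2.9525
β=45°: printed 3.5000 | uniform 3.5000, cycloidal 3.5000, simple-harmonic 3.5000
only one law matches every sample → cycloidal

cycloidal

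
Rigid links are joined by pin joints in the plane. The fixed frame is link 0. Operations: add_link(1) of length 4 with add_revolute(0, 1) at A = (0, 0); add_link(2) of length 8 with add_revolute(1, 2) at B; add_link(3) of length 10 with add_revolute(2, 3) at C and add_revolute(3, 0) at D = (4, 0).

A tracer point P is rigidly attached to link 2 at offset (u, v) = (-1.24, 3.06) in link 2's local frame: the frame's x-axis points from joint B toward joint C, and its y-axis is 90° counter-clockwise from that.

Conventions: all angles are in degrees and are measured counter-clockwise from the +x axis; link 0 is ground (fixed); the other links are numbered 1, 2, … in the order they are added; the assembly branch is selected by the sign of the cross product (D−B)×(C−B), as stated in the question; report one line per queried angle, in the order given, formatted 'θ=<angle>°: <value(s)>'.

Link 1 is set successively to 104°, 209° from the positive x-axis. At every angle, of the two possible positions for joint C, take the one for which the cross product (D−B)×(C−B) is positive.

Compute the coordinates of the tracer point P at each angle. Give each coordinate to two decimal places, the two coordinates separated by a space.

A=(0,0), D=(4.00,0)
θ=104°: B = A + 4.00·(cos104°, sin104°) = (-0.9677, 3.8812)
θ=104°: |BD| = 6.3041
θ=104°: circle(B,8.00) ∩ circle(D,10.00): a=0.2968, h=7.9945
θ=104°:   candidates: C₊=(4.1881,9.9982) cross=50.398; C₋=(-5.6557,-2.6013) cross=-50.398
θ=104°:   branch + wants cross > 0 → take C=(4.1881,9.9982) (cross=50.398)
θ=104°: ex = (C−B)/|BC| = (0.6445,0.7646); ey = (-0.7646,0.6445)
θ=104°: P = B + -1.24·ex + 3.06·ey = (-4.1066,4.9051)
θ=209°: B = A + 4.00·(cos209°, sin209°) = (-3.4985, -1.9392)
θ=209°: |BD| = 7.7452
θ=209°: circle(B,8.00) ∩ circle(D,10.00): a=1.5486, h=7.8487
θ=209°:   candidates: C₊=(-3.9644,6.0472) cross=60.790; C₋=(-0.0341,-9.1502) cross=-60.790
θ=209°:   branch + wants cross > 0 → take C=(-3.9644,6.0472) (cross=60.790)
θ=209°: ex = (C−B)/|BC| = (-0.0582,0.9983); ey = (-0.9983,-0.0582)
θ=209°: P = B + -1.24·ex + 3.06·ey = (-6.4811,-3.3553)

θ=104°: -4.11 4.91
θ=209°: -6.48 -3.36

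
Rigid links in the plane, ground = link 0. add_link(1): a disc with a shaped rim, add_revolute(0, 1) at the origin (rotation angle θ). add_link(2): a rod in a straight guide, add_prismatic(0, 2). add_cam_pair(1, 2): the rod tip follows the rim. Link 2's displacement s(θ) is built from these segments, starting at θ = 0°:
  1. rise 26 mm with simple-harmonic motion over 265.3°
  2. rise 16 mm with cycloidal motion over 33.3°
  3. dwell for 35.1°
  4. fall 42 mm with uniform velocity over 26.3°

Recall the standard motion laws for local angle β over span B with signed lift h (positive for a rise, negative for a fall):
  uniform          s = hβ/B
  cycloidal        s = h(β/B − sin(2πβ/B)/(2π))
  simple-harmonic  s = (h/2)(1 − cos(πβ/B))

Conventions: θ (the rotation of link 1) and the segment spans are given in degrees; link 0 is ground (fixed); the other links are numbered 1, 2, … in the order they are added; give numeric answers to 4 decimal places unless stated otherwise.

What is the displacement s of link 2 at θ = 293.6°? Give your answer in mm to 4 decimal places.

segment 1 (0° to 265.3°, simple-harmonic, h = 26) is passed completely: s = 0.0000 + (26) = 26.0000
θ = 293.6° falls in segment 2 (265.3° to 298.6°, cycloidal, h = 16): β = 293.6 − 265.3 = 28.3°, B = 33.3°; Δs = 16·(0.8498 − sin(2π·0.8498)/(2π)) = 15.6592; s = 26.0000 + 15.6592 = 41.6592

41.6592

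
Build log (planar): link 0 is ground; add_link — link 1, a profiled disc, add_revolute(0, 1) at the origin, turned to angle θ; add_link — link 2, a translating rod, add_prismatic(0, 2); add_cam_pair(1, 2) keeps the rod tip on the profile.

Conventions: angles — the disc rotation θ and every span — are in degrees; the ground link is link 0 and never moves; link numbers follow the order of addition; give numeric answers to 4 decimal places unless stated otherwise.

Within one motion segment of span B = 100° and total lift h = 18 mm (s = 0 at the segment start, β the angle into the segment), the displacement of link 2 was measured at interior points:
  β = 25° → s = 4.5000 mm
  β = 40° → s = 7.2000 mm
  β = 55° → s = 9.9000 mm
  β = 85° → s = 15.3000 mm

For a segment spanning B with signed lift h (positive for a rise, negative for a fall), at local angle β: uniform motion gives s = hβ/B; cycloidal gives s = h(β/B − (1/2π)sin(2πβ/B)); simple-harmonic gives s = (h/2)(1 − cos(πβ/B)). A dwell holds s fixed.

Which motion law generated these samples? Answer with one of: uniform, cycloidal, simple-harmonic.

candidates at β/B = r: uniform s = h·r (linear in β); cycloidal s = h·(r − sin(2πr)/(2π)); simple-harmonic s = (h/2)(1 − cos(πr))
β=25°: printed 4.5000 | uniform 4.5000, cycloidal 1.6352, simple-harmonic 2.6360
β=40°: printed 7.2000 | uniform 7.2000, cycloidal 5.5161, simple-harmonic 6.2188
β=55°: printed 9.9000 | uniform 9.9000, cycloidal 10.7853, simple-harmonic 10.4079
β=85°: printed 15.3000 | uniform 15.3000, cycloidal 17.6177, simple-harmonic 17.0191
only one law matches every sample → uniform

uniform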